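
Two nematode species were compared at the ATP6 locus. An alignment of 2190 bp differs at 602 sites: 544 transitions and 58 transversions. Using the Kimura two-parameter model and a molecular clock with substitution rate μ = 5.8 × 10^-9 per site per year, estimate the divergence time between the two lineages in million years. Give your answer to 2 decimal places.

P = 544/2190 ≈ 0.248402 and Q = 58/2190 ≈ 0.026484.
Under the Kimura two-parameter model, d = −½ ln(1 − 2P − Q) − ¼ ln(1 − 2Q).
1 − 2P − Q = 0.476712, giving −½ ln(0.476712) = 0.370421.
1 − 2Q = 0.947032, giving −¼ ln(0.947032) = 0.013606.
d = 0.370421 + 0.013606 = 0.384027.
Under a molecular clock d = 2μt, so t = d/(2μ) = 0.384027 / (2 × 5.8 × 10^-9) = 33.11 million years.

33.11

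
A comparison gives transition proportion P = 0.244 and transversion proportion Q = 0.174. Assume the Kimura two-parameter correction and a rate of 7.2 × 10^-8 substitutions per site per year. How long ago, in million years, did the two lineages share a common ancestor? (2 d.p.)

4.51

Under the Kimura two-parameter model, d = −½ ln(1 − 2P − Q) − ¼ ln(1 − 2Q).
1 − 2P − Q = 0.338, giving −½ ln(0.338) = 0.542355.
1 − 2Q = 0.652, giving −¼ ln(0.652) = 0.106928.
d = 0.542355 + 0.106928 = 0.649283.
Under a molecular clock d = 2μt, so t = d/(2μ) = 0.649283 / (2 × 7.2 × 10^-8) = 4.51 million years.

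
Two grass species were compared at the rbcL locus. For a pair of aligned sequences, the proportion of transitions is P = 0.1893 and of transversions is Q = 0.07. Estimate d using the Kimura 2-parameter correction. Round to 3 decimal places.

Under the Kimura two-parameter model, d = −½ ln(1 − 2P − Q) − ¼ ln(1 − 2Q).
1 − 2P − Q = 0.5514, giving −½ ln(0.5514) = 0.297647.
1 − 2Q = 0.86, giving −¼ ln(0.86) = 0.037706.
d = 0.297647 + 0.037706 = 0.335353.

0.335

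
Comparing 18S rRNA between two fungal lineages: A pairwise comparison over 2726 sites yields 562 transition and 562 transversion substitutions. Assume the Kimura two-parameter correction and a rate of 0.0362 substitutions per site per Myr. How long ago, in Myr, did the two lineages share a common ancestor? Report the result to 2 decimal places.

P = 562/2726 ≈ 0.206163 and Q = 562/2726 ≈ 0.206163.
Under the Kimura two-parameter model, d = −½ ln(1 − 2P − Q) − ¼ ln(1 − 2Q).
1 − 2P − Q = 0.381511, giving −½ ln(0.381511) = 0.481808.
1 − 2Q = 0.587674, giving −¼ ln(0.587674) = 0.132896.
d = 0.481808 + 0.132896 = 0.614704.
Under a molecular clock d = 2μt, so t = d/(2μ) = 0.614704 / (2 × 0.0362) = 8.49 Myr.

8.49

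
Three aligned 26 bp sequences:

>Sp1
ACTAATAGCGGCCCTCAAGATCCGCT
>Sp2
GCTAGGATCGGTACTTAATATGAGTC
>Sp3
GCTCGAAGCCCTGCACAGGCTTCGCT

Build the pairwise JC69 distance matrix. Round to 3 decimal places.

d(Sp1,Sp2) = 0.717, d(Sp1,Sp3) = 0.717, d(Sp2,Sp3) = 1.100

Sp1–Sp2: 12/26 sites differ → p ≈ 0.461538, d = −0.75 ln(1 − 0.615384) = 0.716632 ≈ 0.717.
Sp1–Sp3: 12/26 sites differ → p ≈ 0.461538, d = −0.75 ln(1 − 0.615384) = 0.716632 ≈ 0.717.
Sp2–Sp3: 15/26 sites differ → p ≈ 0.576923, d = −0.75 ln(1 − 0.769231) = 1.099754 ≈ 1.100.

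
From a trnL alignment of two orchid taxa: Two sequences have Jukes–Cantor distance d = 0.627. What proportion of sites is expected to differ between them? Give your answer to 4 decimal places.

0.4249

p = (3/4)(1 − e^(−4d/3)) = 0.75 × (1 − e^(-0.836)) = 0.75 × (1 − 0.433441) = 0.424919.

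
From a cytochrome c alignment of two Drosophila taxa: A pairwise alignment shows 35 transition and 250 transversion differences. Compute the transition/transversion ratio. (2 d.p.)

R = 35/250 = 0.14.

0.14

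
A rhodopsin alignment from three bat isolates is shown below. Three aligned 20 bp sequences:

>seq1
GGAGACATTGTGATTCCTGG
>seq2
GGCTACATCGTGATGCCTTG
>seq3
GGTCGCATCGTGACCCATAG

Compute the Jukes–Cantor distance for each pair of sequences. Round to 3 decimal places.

d(seq1,seq2) = 0.304, d(seq1,seq3) = 0.572, d(seq2,seq3) = 0.471

seq1–seq2: 5/20 sites differ → p = 0.25, d = −0.75 ln(1 − 0.333333) = 0.304098 ≈ 0.304.
seq1–seq3: 8/20 sites differ → p = 0.4, d = −0.75 ln(1 − 0.533333) = 0.571605 ≈ 0.572.
seq2–seq3: 7/20 sites differ → p = 0.35, d = −0.75 ln(1 − 0.466667) = 0.471457 ≈ 0.471.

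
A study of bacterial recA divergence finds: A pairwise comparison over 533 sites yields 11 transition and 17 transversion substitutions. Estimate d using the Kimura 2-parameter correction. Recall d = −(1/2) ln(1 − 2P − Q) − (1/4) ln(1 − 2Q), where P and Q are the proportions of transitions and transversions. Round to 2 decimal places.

0.05

P = 11/533 ≈ 0.020638 and Q = 17/533 ≈ 0.031895.
Under the Kimura two-parameter model, d = −½ ln(1 − 2P − Q) − ¼ ln(1 − 2Q).
1 − 2P − Q = 0.926829, giving −½ ln(0.926829) = 0.037993.
1 − 2Q = 0.93621, giving −¼ ln(0.93621) = 0.016479.
d = 0.037993 + 0.016479 = 0.054472.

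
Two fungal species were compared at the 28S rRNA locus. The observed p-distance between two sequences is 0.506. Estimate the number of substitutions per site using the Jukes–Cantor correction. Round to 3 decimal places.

d = −(3/4) ln(1 − 4p/3) = −0.75 ln(1 − 0.674667) = −0.75 ln(0.325333)
  = −0.75 × (-1.122906) = 0.842180 substitutions/site.

0.842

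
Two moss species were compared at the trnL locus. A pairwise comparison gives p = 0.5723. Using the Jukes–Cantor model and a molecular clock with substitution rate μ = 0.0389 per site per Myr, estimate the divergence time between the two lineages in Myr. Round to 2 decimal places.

13.88

d = −(3/4) ln(1 − 4p/3) = −0.75 ln(1 − 0.763067) = −0.75 ln(0.236933)
  = −0.75 × (-1.439978) = 1.079984 substitutions/site.
Under a molecular clock d = 2μt, so t = d/(2μ) = 1.079984 / (2 × 0.0389) = 13.88 Myr.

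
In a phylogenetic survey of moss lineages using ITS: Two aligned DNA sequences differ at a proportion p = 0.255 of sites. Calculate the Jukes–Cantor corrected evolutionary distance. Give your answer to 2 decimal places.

0.31

d = −(3/4) ln(1 − 4p/3) = −0.75 ln(1 − 0.34) = −0.75 ln(0.66)
  = −0.75 × (-0.415515) = 0.311636 substitutions/site.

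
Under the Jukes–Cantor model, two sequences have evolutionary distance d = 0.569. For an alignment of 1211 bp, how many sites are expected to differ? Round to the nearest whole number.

Invert JC69: p = (3/4)(1 − e^(−4d/3)) = 0.75 × (1 − e^(-0.758667)) = 0.75 × (1 − 0.468290) = 0.398783.
Expected differing sites = pL ≈ 0.398783 × 1211 = 482.926213 ≈ 483.

483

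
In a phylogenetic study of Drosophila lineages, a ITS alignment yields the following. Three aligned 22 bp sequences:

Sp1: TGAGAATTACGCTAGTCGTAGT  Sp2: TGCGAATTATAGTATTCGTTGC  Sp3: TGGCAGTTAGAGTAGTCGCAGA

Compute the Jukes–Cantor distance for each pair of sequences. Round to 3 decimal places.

Sp1–Sp2: 7/22 sites differ → p ≈ 0.318182, d = −0.75 ln(1 − 0.424243) = 0.414052 ≈ 0.414.
Sp1–Sp3: 8/22 sites differ → p ≈ 0.363636, d = −0.75 ln(1 − 0.484848) = 0.497470 ≈ 0.497.
Sp2–Sp3: 8/22 sites differ → p ≈ 0.363636, d = −0.75 ln(1 − 0.484848) = 0.497470 ≈ 0.497.

d(Sp1,Sp2) = 0.414, d(Sp1,Sp3) = 0.497, d(Sp2,Sp3) = 0.497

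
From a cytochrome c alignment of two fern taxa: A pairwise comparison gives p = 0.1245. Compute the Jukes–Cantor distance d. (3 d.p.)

0.136

d = −(3/4) ln(1 − 4p/3) = −0.75 ln(1 − 0.166) = −0.75 ln(0.834)
  = −0.75 × (-0.181522) = 0.136142 substitutions/site.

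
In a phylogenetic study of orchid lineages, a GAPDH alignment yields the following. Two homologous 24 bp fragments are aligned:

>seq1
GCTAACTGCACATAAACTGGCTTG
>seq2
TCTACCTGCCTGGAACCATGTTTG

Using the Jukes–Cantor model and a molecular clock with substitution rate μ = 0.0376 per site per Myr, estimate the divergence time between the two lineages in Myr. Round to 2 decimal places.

The sequences differ at 10 of 24 sites (1, 5, 10, 11, 12, 13, 16, 18, 19, 21), so p = 10/24 ≈ 0.416667.
d = −(3/4) ln(1 − 4p/3) = −0.75 ln(1 − 0.555556) = −0.75 ln(0.444444)
  = −0.75 × (-0.810931) = 0.608198 substitutions/site.
Under a molecular clock d = 2μt, so t = d/(2μ) = 0.608198 / (2 × 0.0376) = 8.09 Myr.

8.09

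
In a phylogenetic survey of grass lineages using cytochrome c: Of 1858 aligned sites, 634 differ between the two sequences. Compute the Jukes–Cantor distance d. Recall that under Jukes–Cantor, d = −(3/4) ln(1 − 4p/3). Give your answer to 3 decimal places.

p = 634/1858 ≈ 0.341227.
d = −(3/4) ln(1 − 4p/3) = −0.75 ln(1 − 0.454969) = −0.75 ln(0.545031)
  = −0.75 × (-0.606913) = 0.455185 substitutions/site.

0.455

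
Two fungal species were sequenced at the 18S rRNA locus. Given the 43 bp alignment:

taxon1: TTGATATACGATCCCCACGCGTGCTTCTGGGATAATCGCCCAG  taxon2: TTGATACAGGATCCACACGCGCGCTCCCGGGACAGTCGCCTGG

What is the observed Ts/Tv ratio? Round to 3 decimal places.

Transitions are A↔G and C↔T; transversions are all other mismatches.
Transitions: 8. Transversions: 2.
R = 8/2 = 4.000.

4.000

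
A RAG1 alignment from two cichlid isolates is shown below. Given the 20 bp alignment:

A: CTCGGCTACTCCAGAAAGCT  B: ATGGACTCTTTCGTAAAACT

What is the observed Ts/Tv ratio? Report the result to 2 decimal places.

1.25

Transitions are A↔G and C↔T; transversions are all other mismatches.
Transitions: 5. Transversions: 4.
R = 5/4 = 1.25.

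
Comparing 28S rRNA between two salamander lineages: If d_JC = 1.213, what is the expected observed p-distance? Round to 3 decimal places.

p = (3/4)(1 − e^(−4d/3)) = 0.75 × (1 − e^(-1.617333)) = 0.75 × (1 − 0.198427) = 0.601180.

0.601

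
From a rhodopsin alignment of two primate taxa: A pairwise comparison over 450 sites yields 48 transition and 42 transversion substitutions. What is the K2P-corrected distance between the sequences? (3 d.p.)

0.235

P = 48/450 ≈ 0.106667 and Q = 42/450 ≈ 0.093333.
Under the Kimura two-parameter model, d = −½ ln(1 − 2P − Q) − ¼ ln(1 − 2Q).
1 − 2P − Q = 0.693333, giving −½ ln(0.693333) = 0.183122.
1 − 2Q = 0.813334, giving −¼ ln(0.813334) = 0.051653.
d = 0.183122 + 0.051653 = 0.234775.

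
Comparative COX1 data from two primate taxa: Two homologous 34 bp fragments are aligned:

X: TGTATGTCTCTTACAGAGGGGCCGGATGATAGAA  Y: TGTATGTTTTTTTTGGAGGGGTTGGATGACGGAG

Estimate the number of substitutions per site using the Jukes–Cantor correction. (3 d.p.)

0.373

The sequences differ at 10 of 34 sites (8, 10, 13, 14, 15, 22, 23, 30, 31, 34), so p = 10/34 ≈ 0.294118.
d = −(3/4) ln(1 − 4p/3) = −0.75 ln(1 − 0.392157) = −0.75 ln(0.607843)
  = −0.75 × (-0.497839) = 0.373379 substitutions/site.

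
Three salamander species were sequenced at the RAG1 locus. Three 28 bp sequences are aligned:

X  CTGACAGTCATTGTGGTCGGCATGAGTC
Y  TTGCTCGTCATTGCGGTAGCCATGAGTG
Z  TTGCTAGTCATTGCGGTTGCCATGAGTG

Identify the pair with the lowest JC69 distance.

Y and Z

X–Y: 8/28 differ, p = 0.286, d = 0.360.
X–Z: 7/28 differ, p = 0.250, d = 0.304.
Y–Z: 2/28 differ, p = 0.071, d = 0.075.
The smallest distance is between Y and Z.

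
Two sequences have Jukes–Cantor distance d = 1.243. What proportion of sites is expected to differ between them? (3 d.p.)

p = (3/4)(1 − e^(−4d/3)) = 0.75 × (1 − e^(-1.657333)) = 0.75 × (1 − 0.190647) = 0.607015.

0.607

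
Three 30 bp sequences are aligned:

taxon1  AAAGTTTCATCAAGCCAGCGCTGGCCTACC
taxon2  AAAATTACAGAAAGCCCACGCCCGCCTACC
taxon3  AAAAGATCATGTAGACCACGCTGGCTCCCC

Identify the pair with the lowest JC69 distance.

taxon1 and taxon2

taxon1–taxon2: 8/30 differ, p = 0.267, d = 0.330.
taxon1–taxon3: 11/30 differ, p = 0.367, d = 0.503.
taxon2–taxon3: 12/30 differ, p = 0.400, d = 0.572.
The smallest distance is between taxon1 and taxon2.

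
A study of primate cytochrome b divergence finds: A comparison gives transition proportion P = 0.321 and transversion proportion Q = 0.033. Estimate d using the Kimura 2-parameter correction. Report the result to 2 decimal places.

Under the Kimura two-parameter model, d = −½ ln(1 − 2P − Q) − ¼ ln(1 − 2Q).
1 − 2P − Q = 0.325, giving −½ ln(0.325) = 0.561965.
1 − 2Q = 0.934, giving −¼ ln(0.934) = 0.017070.
d = 0.561965 + 0.017070 = 0.579035.

0.58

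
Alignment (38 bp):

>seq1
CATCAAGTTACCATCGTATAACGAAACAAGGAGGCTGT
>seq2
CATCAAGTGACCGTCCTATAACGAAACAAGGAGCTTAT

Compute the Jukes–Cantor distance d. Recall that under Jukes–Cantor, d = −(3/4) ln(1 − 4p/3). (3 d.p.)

The sequences differ at 6 of 38 sites (9, 13, 16, 34, 35, 37), so p = 6/38 ≈ 0.157895.
d = −(3/4) ln(1 − 4p/3) = −0.75 ln(1 − 0.210527) = −0.75 ln(0.789473)
  = −0.75 × (-0.236390) = 0.177293 substitutions/site.

0.177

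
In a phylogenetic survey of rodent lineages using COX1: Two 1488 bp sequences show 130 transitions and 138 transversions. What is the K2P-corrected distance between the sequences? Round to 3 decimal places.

P = 130/1488 ≈ 0.087366 and Q = 138/1488 ≈ 0.092742.
Under the Kimura two-parameter model, d = −½ ln(1 − 2P − Q) − ¼ ln(1 − 2Q).
1 − 2P − Q = 0.732526, giving −½ ln(0.732526) = 0.155628.
1 − 2Q = 0.814516, giving −¼ ln(0.814516) = 0.051290.
d = 0.155628 + 0.051290 = 0.206918.

0.207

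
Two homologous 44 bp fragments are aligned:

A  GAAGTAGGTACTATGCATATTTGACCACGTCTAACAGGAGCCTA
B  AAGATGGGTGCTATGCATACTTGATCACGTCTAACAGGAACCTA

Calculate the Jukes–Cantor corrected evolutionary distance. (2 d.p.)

The sequences differ at 8 of 44 sites (1, 3, 4, 6, 10, 20, 25, 40), so p = 8/44 ≈ 0.181818.
d = −(3/4) ln(1 − 4p/3) = −0.75 ln(1 − 0.242424) = −0.75 ln(0.757576)
  = −0.75 × (-0.277631) = 0.208223 substitutions/site.

0.21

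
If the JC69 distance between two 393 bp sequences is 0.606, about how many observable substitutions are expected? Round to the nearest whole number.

163

Invert JC69: p = (3/4)(1 − e^(−4d/3)) = 0.75 × (1 − e^(-0.808)) = 0.75 × (1 − 0.445749) = 0.415688.
Expected differing sites = pL ≈ 0.415688 × 393 = 163.365384 ≈ 163.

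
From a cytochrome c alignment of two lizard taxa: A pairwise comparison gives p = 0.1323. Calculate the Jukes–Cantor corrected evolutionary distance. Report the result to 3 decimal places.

0.146

d = −(3/4) ln(1 − 4p/3) = −0.75 ln(1 − 0.1764) = −0.75 ln(0.8236)
  = −0.75 × (-0.194070) = 0.145553 substitutions/site.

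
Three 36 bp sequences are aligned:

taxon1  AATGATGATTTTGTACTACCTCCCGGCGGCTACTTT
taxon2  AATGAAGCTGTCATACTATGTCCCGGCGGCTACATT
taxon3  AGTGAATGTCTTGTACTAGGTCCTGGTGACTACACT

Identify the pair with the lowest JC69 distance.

taxon1–taxon2: 8/36 differ, p = 0.222, d = 0.264.
taxon1–taxon3: 12/36 differ, p = 0.333, d = 0.441.
taxon2–taxon3: 11/36 differ, p = 0.306, d = 0.392.
The smallest distance is between taxon1 and taxon2.

taxon1 and taxon2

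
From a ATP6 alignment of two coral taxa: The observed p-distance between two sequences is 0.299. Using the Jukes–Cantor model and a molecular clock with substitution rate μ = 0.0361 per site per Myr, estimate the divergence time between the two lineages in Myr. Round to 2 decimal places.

d = −(3/4) ln(1 − 4p/3) = −0.75 ln(1 − 0.398667) = −0.75 ln(0.601333)
  = −0.75 × (-0.508606) = 0.381455 substitutions/site.
Under a molecular clock d = 2μt, so t = d/(2μ) = 0.381455 / (2 × 0.0361) = 5.28 Myr.

5.28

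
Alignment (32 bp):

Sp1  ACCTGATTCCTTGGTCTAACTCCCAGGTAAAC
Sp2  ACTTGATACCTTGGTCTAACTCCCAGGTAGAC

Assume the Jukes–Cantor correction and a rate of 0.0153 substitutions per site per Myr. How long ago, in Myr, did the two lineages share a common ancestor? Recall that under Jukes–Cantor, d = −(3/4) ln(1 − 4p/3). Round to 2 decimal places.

The sequences differ at 3 of 32 sites (3, 8, 30), so p = 3/32 = 0.09375.
d = −(3/4) ln(1 − 4p/3) = −0.75 ln(1 − 0.125) = −0.75 ln(0.875)
  = −0.75 × (-0.133531) = 0.100148 substitutions/site.
Under a molecular clock d = 2μt, so t = d/(2μ) = 0.100148 / (2 × 0.0153) = 3.27 Myr.

3.27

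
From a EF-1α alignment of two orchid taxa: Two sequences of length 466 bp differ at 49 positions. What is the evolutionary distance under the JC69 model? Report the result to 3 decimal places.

p = 49/466 ≈ 0.10515.
d = −(3/4) ln(1 − 4p/3) = −0.75 ln(1 − 0.1402) = −0.75 ln(0.8598)
  = −0.75 × (-0.151055) = 0.113291 substitutions/site.

0.113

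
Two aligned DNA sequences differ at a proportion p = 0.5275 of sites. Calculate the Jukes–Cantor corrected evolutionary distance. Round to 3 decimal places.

d = −(3/4) ln(1 − 4p/3) = −0.75 ln(1 − 0.703333) = −0.75 ln(0.296667)
  = −0.75 × (-1.215145) = 0.911359 substitutions/site.

0.911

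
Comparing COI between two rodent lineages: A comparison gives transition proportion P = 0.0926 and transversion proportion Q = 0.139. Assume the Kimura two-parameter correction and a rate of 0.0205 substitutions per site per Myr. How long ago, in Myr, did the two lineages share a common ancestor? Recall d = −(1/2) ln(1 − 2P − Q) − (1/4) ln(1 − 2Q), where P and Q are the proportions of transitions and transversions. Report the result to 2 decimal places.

6.76

Under the Kimura two-parameter model, d = −½ ln(1 − 2P − Q) − ¼ ln(1 − 2Q).
1 − 2P − Q = 0.6758, giving −½ ln(0.6758) = 0.195929.
1 − 2Q = 0.722, giving −¼ ln(0.722) = 0.081433.
d = 0.195929 + 0.081433 = 0.277362.
Under a molecular clock d = 2μt, so t = d/(2μ) = 0.277362 / (2 × 0.0205) = 6.76 Myr.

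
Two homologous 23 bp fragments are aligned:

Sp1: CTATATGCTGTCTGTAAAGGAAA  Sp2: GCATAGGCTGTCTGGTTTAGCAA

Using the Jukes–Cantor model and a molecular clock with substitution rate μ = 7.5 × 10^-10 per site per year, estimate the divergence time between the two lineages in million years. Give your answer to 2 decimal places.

368.80

The sequences differ at 9 of 23 sites (1, 2, 6, 15, 16, 17, 18, 19, 21), so p = 9/23 ≈ 0.391304.
d = −(3/4) ln(1 − 4p/3) = −0.75 ln(1 − 0.521739) = −0.75 ln(0.478261)
  = −0.75 × (-0.737599) = 0.553199 substitutions/site.
Under a molecular clock d = 2μt, so t = d/(2μ) = 0.553199 / (2 × 7.5 × 10^-10) = 368.80 million years.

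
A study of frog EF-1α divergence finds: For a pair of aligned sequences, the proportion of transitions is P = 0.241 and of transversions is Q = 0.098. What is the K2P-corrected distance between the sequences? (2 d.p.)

0.49

Under the Kimura two-parameter model, d = −½ ln(1 − 2P − Q) − ¼ ln(1 − 2Q).
1 − 2P − Q = 0.42, giving −½ ln(0.42) = 0.433750.
1 − 2Q = 0.804, giving −¼ ln(0.804) = 0.054539.
d = 0.433750 + 0.054539 = 0.488289.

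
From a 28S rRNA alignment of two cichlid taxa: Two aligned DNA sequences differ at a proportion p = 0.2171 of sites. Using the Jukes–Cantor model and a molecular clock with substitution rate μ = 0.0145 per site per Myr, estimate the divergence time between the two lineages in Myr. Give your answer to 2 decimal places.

d = −(3/4) ln(1 − 4p/3) = −0.75 ln(1 − 0.289467) = −0.75 ln(0.710533)
  = −0.75 × (-0.341740) = 0.256305 substitutions/site.
Under a molecular clock d = 2μt, so t = d/(2μ) = 0.256305 / (2 × 0.0145) = 8.84 Myr.

8.84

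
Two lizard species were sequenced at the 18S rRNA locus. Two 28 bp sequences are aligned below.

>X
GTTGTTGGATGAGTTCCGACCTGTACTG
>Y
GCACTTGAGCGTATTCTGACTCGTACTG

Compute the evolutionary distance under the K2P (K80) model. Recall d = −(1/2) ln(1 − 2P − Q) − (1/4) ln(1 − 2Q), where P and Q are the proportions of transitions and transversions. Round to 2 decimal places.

0.63

Of 28 sites, 8 differences are transitions and 3 are transversions, so P = 8/28 ≈ 0.285714 and Q = 3/28 ≈ 0.107143.
Under the Kimura two-parameter model, d = −½ ln(1 − 2P − Q) − ¼ ln(1 − 2Q).
1 − 2P − Q = 0.321429, giving −½ ln(0.321429) = 0.567489.
1 − 2Q = 0.785714, giving −¼ ln(0.785714) = 0.060291.
d = 0.567489 + 0.060291 = 0.627780.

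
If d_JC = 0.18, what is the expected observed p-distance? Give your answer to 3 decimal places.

0.160

p = (3/4)(1 − e^(−4d/3)) = 0.75 × (1 − e^(-0.24)) = 0.75 × (1 − 0.786628) = 0.160029.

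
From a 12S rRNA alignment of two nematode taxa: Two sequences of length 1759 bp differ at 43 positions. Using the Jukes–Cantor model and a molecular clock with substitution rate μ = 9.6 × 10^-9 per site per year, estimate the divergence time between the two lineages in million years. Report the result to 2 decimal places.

p = 43/1759 ≈ 0.024446.
d = −(3/4) ln(1 − 4p/3) = −0.75 ln(1 − 0.032595) = −0.75 ln(0.967405)
  = −0.75 × (-0.033138) = 0.024854 substitutions/site.
Under a molecular clock d = 2μt, so t = d/(2μ) = 0.024854 / (2 × 9.6 × 10^-9) = 1.29 million years.

1.29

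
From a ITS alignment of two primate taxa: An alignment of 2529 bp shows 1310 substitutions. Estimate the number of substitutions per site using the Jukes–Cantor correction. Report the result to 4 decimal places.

p = 1310/2529 ≈ 0.517991.
d = −(3/4) ln(1 − 4p/3) = −0.75 ln(1 − 0.690655) = −0.75 ln(0.309345)
  = −0.75 × (-1.173298) = 0.879974 substitutions/site.

0.8800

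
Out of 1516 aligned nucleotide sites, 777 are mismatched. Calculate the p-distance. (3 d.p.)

p = 777/1516 = 0.512532… ≈ 0.513 (to 3 d.p.).

0.513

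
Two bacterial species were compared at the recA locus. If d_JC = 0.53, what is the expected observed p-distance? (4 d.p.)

p = (3/4)(1 − e^(−4d/3)) = 0.75 × (1 − e^(-0.706667)) = 0.75 × (1 − 0.493286) = 0.380036.

0.3800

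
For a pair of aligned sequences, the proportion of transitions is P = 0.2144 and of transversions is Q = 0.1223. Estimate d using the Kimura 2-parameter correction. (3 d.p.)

0.471

Under the Kimura two-parameter model, d = −½ ln(1 − 2P − Q) − ¼ ln(1 − 2Q).
1 − 2P − Q = 0.4489, giving −½ ln(0.4489) = 0.400478.
1 − 2Q = 0.7554, giving −¼ ln(0.7554) = 0.070127.
d = 0.400478 + 0.070127 = 0.470605.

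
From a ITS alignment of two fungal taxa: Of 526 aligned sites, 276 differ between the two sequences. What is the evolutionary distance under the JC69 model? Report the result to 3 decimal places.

0.902

p = 276/526 ≈ 0.524715.
d = −(3/4) ln(1 − 4p/3) = −0.75 ln(1 − 0.69962) = −0.75 ln(0.30038)
  = −0.75 × (-1.202707) = 0.902030 substitutions/site.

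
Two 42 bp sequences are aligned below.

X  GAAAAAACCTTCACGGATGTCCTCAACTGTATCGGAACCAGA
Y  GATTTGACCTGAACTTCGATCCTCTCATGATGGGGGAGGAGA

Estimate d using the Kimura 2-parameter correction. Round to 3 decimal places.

0.910

Of 42 sites, 3 differences are transitions and 18 are transversions, so P = 3/42 ≈ 0.071429 and Q = 18/42 ≈ 0.428571.
Under the Kimura two-parameter model, d = −½ ln(1 − 2P − Q) − ¼ ln(1 − 2Q).
1 − 2P − Q = 0.428571, giving −½ ln(0.428571) = 0.423649.
1 − 2Q = 0.142858, giving −¼ ln(0.142858) = 0.486476.
d = 0.423649 + 0.486476 = 0.910125.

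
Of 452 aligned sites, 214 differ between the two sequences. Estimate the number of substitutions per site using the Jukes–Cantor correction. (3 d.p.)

0.748

p = 214/452 ≈ 0.473451.
d = −(3/4) ln(1 − 4p/3) = −0.75 ln(1 − 0.631268) = −0.75 ln(0.368732)
  = −0.75 × (-0.997685) = 0.748264 substitutions/site.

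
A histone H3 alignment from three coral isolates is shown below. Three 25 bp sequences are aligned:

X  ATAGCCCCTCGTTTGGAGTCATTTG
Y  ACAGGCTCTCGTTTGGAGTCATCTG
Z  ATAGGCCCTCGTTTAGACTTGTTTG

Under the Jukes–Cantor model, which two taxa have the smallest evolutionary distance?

X and Y

X–Y: 4/25 differ, p = 0.160, d = 0.180.
X–Z: 5/25 differ, p = 0.200, d = 0.233.
Y–Z: 7/25 differ, p = 0.280, d = 0.351.
The smallest distance is between X and Y.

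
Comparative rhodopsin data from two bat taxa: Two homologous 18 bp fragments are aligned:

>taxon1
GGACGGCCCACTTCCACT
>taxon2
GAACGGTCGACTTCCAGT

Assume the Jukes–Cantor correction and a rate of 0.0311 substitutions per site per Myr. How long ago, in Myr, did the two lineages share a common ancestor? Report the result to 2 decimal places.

4.24

The sequences differ at 4 of 18 sites (2, 7, 9, 17), so p = 4/18 ≈ 0.222222.
d = −(3/4) ln(1 − 4p/3) = −0.75 ln(1 − 0.296296) = −0.75 ln(0.703704)
  = −0.75 × (-0.351397) = 0.263548 substitutions/site.
Under a molecular clock d = 2μt, so t = d/(2μ) = 0.263548 / (2 × 0.0311) = 4.24 Myr.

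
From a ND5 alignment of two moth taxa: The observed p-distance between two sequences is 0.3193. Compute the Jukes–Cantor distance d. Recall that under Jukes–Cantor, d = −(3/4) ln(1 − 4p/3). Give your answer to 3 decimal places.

0.416

d = −(3/4) ln(1 − 4p/3) = −0.75 ln(1 − 0.425733) = −0.75 ln(0.574267)
  = −0.75 × (-0.554661) = 0.415996 substitutions/site.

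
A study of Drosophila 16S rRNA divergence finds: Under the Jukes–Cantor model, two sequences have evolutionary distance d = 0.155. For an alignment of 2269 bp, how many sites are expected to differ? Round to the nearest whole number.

Invert JC69: p = (3/4)(1 − e^(−4d/3)) = 0.75 × (1 − e^(-0.206667)) = 0.75 × (1 − 0.813290) = 0.140033.
Expected differing sites = pL ≈ 0.140033 × 2269 = 317.734877 ≈ 318.

318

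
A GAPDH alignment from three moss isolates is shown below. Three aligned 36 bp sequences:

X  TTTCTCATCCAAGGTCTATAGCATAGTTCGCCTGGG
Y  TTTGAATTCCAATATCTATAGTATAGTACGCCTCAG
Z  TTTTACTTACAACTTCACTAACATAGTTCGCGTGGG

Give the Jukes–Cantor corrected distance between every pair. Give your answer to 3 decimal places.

X–Y: 10/36 sites differ → p ≈ 0.277778, d = −0.75 ln(1 − 0.370371) = 0.346968 ≈ 0.347.
X–Z: 10/36 sites differ → p ≈ 0.277778, d = −0.75 ln(1 − 0.370371) = 0.346968 ≈ 0.347.
Y–Z: 13/36 sites differ → p ≈ 0.361111, d = −0.75 ln(1 − 0.481481) = 0.492584 ≈ 0.493.

d(X,Y) = 0.347, d(X,Z) = 0.347, d(Y,Z) = 0.493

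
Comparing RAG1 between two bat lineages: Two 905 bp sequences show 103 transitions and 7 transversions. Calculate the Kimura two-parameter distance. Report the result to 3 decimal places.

0.138

P = 103/905 ≈ 0.113812 and Q = 7/905 ≈ 0.007735.
Under the Kimura two-parameter model, d = −½ ln(1 − 2P − Q) − ¼ ln(1 − 2Q).
1 − 2P − Q = 0.764641, giving −½ ln(0.764641) = 0.134174.
1 − 2Q = 0.98453, giving −¼ ln(0.98453) = 0.003898.
d = 0.134174 + 0.003898 = 0.138072.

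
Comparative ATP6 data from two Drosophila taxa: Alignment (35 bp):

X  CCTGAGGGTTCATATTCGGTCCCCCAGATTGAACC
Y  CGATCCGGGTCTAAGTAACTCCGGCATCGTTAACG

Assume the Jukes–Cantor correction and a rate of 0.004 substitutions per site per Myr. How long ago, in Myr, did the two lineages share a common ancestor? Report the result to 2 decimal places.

120.62

The sequences differ at 19 of 35 sites, so p = 19/35 ≈ 0.542857.
d = −(3/4) ln(1 − 4p/3) = −0.75 ln(1 − 0.723809) = −0.75 ln(0.276191)
  = −0.75 × (-1.286663) = 0.964997 substitutions/site.
Under a molecular clock d = 2μt, so t = d/(2μ) = 0.964997 / (2 × 0.004) = 120.62 Myr.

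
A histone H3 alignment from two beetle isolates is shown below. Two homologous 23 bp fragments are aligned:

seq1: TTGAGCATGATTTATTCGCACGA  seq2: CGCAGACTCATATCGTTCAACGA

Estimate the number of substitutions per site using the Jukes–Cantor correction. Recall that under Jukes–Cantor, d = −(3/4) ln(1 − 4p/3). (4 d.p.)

The sequences differ at 12 of 23 sites, so p = 12/23 ≈ 0.521739.
d = −(3/4) ln(1 − 4p/3) = −0.75 ln(1 − 0.695652) = −0.75 ln(0.304348)
  = −0.75 × (-1.189583) = 0.892187 substitutions/site.

0.8922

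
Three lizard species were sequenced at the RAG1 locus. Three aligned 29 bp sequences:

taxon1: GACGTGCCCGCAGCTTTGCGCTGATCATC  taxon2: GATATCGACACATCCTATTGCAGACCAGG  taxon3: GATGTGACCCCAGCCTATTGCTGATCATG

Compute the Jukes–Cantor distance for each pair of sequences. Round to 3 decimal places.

d(taxon1,taxon2) = 0.878, d(taxon1,taxon3) = 0.344, d(taxon2,taxon3) = 0.401

taxon1–taxon2: 15/29 sites differ → p ≈ 0.517241, d = −0.75 ln(1 − 0.689655) = 0.877553 ≈ 0.878.
taxon1–taxon3: 8/29 sites differ → p ≈ 0.275862, d = −0.75 ln(1 − 0.367816) = 0.343931 ≈ 0.344.
taxon2–taxon3: 9/29 sites differ → p ≈ 0.310345, d = −0.75 ln(1 − 0.413793) = 0.400562 ≈ 0.401.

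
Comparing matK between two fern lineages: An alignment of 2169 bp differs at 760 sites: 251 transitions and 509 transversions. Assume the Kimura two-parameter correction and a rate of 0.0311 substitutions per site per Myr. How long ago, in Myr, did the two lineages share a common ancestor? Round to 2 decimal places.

P = 251/2169 ≈ 0.115722 and Q = 509/2169 ≈ 0.23467.
Under the Kimura two-parameter model, d = −½ ln(1 − 2P − Q) − ¼ ln(1 − 2Q).
1 − 2P − Q = 0.533886, giving −½ ln(0.533886) = 0.313786.
1 − 2Q = 0.53066, giving −¼ ln(0.53066) = 0.158408.
d = 0.313786 + 0.158408 = 0.472194.
Under a molecular clock d = 2μt, so t = d/(2μ) = 0.472194 / (2 × 0.0311) = 7.59 Myr.

7.59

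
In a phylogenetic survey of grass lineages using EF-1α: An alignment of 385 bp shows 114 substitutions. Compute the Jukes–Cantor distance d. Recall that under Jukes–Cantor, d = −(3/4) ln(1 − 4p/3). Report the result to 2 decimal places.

p = 114/385 ≈ 0.296104.
d = −(3/4) ln(1 − 4p/3) = −0.75 ln(1 − 0.394805) = −0.75 ln(0.605195)
  = −0.75 × (-0.502205) = 0.376654 substitutions/site.

0.38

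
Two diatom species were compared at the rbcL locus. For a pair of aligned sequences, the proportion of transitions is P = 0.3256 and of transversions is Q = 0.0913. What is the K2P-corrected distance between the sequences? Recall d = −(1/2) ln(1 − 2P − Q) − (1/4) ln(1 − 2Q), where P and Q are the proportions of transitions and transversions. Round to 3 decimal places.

Under the Kimura two-parameter model, d = −½ ln(1 − 2P − Q) − ¼ ln(1 − 2Q).
1 − 2P − Q = 0.2575, giving −½ ln(0.2575) = 0.678368.
1 − 2Q = 0.8174, giving −¼ ln(0.8174) = 0.050407.
d = 0.678368 + 0.050407 = 0.728775.

0.729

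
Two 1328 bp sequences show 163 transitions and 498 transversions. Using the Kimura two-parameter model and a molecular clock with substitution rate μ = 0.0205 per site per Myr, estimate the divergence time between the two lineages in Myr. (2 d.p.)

20.27

P = 163/1328 ≈ 0.122741 and Q = 498/1328 = 0.375.
Under the Kimura two-parameter model, d = −½ ln(1 − 2P − Q) − ¼ ln(1 − 2Q).
1 − 2P − Q = 0.379518, giving −½ ln(0.379518) = 0.484427.
1 − 2Q = 0.25, giving −¼ ln(0.25) = 0.346574.
d = 0.484427 + 0.346574 = 0.831001.
Under a molecular clock d = 2μt, so t = d/(2μ) = 0.831001 / (2 × 0.0205) = 20.27 Myr.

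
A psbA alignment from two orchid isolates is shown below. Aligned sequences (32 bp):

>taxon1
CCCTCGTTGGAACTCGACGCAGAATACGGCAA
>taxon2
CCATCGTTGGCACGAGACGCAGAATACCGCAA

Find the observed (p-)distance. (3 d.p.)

0.156

The sequences differ at 5 of 32 positions (sites 3, 11, 14, 15, 28).
p = 5/32 = 0.15625 ≈ 0.156 (to 3 d.p.).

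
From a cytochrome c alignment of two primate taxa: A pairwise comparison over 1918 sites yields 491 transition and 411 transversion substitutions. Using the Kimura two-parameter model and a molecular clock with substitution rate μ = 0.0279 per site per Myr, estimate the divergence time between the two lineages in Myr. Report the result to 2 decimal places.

14.12

P = 491/1918 ≈ 0.255996 and Q = 411/1918 ≈ 0.214286.
Under the Kimura two-parameter model, d = −½ ln(1 − 2P − Q) − ¼ ln(1 − 2Q).
1 − 2P − Q = 0.273722, giving −½ ln(0.273722) = 0.647821.
1 − 2Q = 0.571428, giving −¼ ln(0.571428) = 0.139904.
d = 0.647821 + 0.139904 = 0.787725.
Under a molecular clock d = 2μt, so t = d/(2μ) = 0.787725 / (2 × 0.0279) = 14.12 Myr.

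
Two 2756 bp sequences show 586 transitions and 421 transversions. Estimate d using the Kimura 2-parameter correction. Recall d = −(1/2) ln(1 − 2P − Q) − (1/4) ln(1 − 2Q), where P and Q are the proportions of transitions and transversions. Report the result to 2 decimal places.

P = 586/2756 ≈ 0.212627 and Q = 421/2756 ≈ 0.152758.
Under the Kimura two-parameter model, d = −½ ln(1 − 2P − Q) − ¼ ln(1 − 2Q).
1 − 2P − Q = 0.421988, giving −½ ln(0.421988) = 0.431389.
1 − 2Q = 0.694484, giving −¼ ln(0.694484) = 0.091147.
d = 0.431389 + 0.091147 = 0.522536.

0.52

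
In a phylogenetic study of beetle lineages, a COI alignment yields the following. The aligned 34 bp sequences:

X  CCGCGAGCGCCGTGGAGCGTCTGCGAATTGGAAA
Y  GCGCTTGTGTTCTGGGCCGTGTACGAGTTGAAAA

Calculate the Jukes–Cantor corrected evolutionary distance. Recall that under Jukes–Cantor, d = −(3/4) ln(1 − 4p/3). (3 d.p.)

0.535

The sequences differ at 13 of 34 sites, so p = 13/34 ≈ 0.382353.
d = −(3/4) ln(1 − 4p/3) = −0.75 ln(1 − 0.509804) = −0.75 ln(0.490196)
  = −0.75 × (-0.712950) = 0.534713 substitutions/site.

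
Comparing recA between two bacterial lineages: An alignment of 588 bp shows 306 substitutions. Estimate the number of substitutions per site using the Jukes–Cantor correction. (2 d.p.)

p = 306/588 ≈ 0.520408.
d = −(3/4) ln(1 − 4p/3) = −0.75 ln(1 − 0.693877) = −0.75 ln(0.306123)
  = −0.75 × (-1.183768) = 0.887826 substitutions/site.

0.89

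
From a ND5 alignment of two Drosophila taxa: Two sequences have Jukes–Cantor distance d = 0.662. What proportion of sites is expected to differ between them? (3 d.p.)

0.440

p = (3/4)(1 − e^(−4d/3)) = 0.75 × (1 − e^(-0.882667)) = 0.75 × (1 − 0.413678) = 0.439742.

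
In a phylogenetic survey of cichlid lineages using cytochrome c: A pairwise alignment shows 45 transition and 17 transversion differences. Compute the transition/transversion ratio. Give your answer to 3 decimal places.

R = 45/17 = 2.647058… ≈ 2.647 (to 3 d.p.).

2.647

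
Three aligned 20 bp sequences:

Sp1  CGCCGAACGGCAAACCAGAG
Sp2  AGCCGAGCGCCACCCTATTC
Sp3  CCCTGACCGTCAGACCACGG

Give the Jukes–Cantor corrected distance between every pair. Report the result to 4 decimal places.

d(Sp1,Sp2) = 0.6872, d(Sp1,Sp3) = 0.4715, d(Sp2,Sp3) = 0.9913

Sp1–Sp2: 9/20 sites differ → p = 0.45, d = −0.75 ln(1 − 0.6) = 0.687218 ≈ 0.6872.
Sp1–Sp3: 7/20 sites differ → p = 0.35, d = −0.75 ln(1 − 0.466667) = 0.471457 ≈ 0.4715.
Sp2–Sp3: 11/20 sites differ → p = 0.55, d = −0.75 ln(1 − 0.733333) = 0.991316 ≈ 0.9913.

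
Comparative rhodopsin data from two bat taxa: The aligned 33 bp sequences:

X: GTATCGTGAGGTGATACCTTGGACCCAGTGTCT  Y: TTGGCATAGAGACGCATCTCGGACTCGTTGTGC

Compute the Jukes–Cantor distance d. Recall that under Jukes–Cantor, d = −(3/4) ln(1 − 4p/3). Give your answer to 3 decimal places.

0.974

The sequences differ at 18 of 33 sites, so p = 18/33 ≈ 0.545455.
d = −(3/4) ln(1 − 4p/3) = −0.75 ln(1 − 0.727273) = −0.75 ln(0.272727)
  = −0.75 × (-1.299284) = 0.974463 substitutions/site.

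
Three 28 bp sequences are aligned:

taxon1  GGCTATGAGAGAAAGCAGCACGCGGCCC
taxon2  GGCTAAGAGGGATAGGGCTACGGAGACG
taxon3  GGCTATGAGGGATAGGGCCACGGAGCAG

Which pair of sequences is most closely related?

taxon1–taxon2: 11/28 differ, p = 0.393, d = 0.556.
taxon1–taxon3: 9/28 differ, p = 0.321, d = 0.420.
taxon2–taxon3: 4/28 differ, p = 0.143, d = 0.158.
The smallest distance is between taxon2 and taxon3.

taxon2 and taxon3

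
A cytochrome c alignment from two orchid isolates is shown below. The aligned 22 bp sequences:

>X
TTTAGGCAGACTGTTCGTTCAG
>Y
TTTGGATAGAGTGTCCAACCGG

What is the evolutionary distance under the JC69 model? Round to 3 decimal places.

0.591

The sequences differ at 9 of 22 sites (4, 6, 7, 11, 15, 17, 18, 19, 21), so p = 9/22 ≈ 0.409091.
d = −(3/4) ln(1 − 4p/3) = −0.75 ln(1 − 0.545455) = −0.75 ln(0.454545)
  = −0.75 × (-0.788458) = 0.591344 substitutions/site.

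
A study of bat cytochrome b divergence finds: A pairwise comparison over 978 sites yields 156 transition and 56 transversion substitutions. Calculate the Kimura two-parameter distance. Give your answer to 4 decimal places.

0.2664

P = 156/978 ≈ 0.159509 and Q = 56/978 ≈ 0.05726.
Under the Kimura two-parameter model, d = −½ ln(1 − 2P − Q) − ¼ ln(1 − 2Q).
1 − 2P − Q = 0.623722, giving −½ ln(0.623722) = 0.236025.
1 − 2Q = 0.88548, giving −¼ ln(0.88548) = 0.030406.
d = 0.236025 + 0.030406 = 0.266431.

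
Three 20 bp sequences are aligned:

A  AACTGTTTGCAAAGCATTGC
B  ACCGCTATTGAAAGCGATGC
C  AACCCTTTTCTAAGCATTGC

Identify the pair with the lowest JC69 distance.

A and C

A–B: 8/20 differ, p = 0.400, d = 0.572.
A–C: 4/20 differ, p = 0.200, d = 0.233.
B–C: 7/20 differ, p = 0.350, d = 0.471.
The smallest distance is between A and C.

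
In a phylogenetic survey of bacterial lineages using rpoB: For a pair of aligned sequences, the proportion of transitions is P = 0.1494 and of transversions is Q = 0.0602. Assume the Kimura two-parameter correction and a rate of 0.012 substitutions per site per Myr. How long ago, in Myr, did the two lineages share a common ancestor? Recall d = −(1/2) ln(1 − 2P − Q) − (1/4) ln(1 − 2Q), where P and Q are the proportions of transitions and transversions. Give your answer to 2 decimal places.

10.60

Under the Kimura two-parameter model, d = −½ ln(1 − 2P − Q) − ¼ ln(1 − 2Q).
1 − 2P − Q = 0.641, giving −½ ln(0.641) = 0.222363.
1 − 2Q = 0.8796, giving −¼ ln(0.8796) = 0.032072.
d = 0.222363 + 0.032072 = 0.254435.
Under a molecular clock d = 2μt, so t = d/(2μ) = 0.254435 / (2 × 0.012) = 10.60 Myr.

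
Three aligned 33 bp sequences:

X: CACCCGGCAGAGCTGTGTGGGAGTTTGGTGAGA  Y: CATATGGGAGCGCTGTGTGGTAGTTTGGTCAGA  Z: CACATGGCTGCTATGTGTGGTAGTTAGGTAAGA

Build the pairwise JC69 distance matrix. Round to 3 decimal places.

X–Y: 7/33 sites differ → p ≈ 0.212121, d = −0.75 ln(1 − 0.282828) = 0.249330 ≈ 0.249.
X–Z: 9/33 sites differ → p ≈ 0.272727, d = −0.75 ln(1 − 0.363636) = 0.338988 ≈ 0.339.
Y–Z: 7/33 sites differ → p ≈ 0.212121, d = −0.75 ln(1 − 0.282828) = 0.249330 ≈ 0.249.

d(X,Y) = 0.249, d(X,Z) = 0.339, d(Y,Z) = 0.249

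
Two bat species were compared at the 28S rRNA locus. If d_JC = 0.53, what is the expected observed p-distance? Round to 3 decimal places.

p = (3/4)(1 − e^(−4d/3)) = 0.75 × (1 − e^(-0.706667)) = 0.75 × (1 − 0.493286) = 0.380036.

0.380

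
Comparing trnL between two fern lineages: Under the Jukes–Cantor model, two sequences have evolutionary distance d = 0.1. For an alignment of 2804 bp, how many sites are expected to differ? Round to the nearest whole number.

Invert JC69: p = (3/4)(1 − e^(−4d/3)) = 0.75 × (1 − e^(-0.133333)) = 0.75 × (1 − 0.875174) = 0.093620.
Expected differing sites = pL ≈ 0.093620 × 2804 = 262.51048 ≈ 263.

263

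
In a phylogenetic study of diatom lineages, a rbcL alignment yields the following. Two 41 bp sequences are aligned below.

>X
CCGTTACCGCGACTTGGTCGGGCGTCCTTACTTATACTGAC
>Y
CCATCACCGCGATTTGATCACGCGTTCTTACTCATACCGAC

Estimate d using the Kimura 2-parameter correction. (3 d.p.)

Of 41 sites, 8 differences are transitions and 1 are transversions, so P = 8/41 ≈ 0.195122 and Q = 1/41 ≈ 0.02439.
Under the Kimura two-parameter model, d = −½ ln(1 − 2P − Q) − ¼ ln(1 − 2Q).
1 − 2P − Q = 0.585366, giving −½ ln(0.585366) = 0.267759.
1 − 2Q = 0.95122, giving −¼ ln(0.95122) = 0.012502.
d = 0.267759 + 0.012502 = 0.280261.

0.280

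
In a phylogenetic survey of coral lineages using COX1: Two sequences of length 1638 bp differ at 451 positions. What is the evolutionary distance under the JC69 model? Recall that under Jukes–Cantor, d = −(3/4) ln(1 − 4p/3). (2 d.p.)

p = 451/1638 ≈ 0.275336.
d = −(3/4) ln(1 − 4p/3) = −0.75 ln(1 − 0.367115) = −0.75 ln(0.632885)
  = −0.75 × (-0.457467) = 0.343100 substitutions/site.

0.34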